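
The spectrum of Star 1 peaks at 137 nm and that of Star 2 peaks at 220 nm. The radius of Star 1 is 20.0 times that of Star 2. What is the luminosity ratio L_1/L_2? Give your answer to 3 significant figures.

Wien's law gives T ∝ 1/λ_max, so T_1/T_2 = λ_2/λ_1 = 220/137 = 1.606.
Then L ∝ R²T⁴ gives L_1/L_2 = (20.0)² × (1.606)⁴ = 400.0 × 6.650 = 2660.

2.66×10^3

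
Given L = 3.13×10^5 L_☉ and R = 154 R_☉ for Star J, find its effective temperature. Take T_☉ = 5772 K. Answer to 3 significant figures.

1.10×10^4 K

T/T_☉ = (L/L_☉)^(1/4) / (R/R_☉)^(1/2)
T = 5772 × (3.13×10^5)^(1/4) / √(154) = 5772 × 23.65 / 12.41 = 1.100×10^4 K.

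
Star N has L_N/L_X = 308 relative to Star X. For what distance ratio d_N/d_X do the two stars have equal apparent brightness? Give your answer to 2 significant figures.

18

Equal flux requires L_N/d_N² = L_X/d_X², so d_N/d_X = √(L_N/L_X)
= √(308) = 17.55.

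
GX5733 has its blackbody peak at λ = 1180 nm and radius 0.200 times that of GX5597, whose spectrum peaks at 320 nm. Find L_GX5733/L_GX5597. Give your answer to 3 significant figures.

2.16×10^-4

Wien's law gives T ∝ 1/λ_max, so T_GX5733/T_GX5597 = λ_GX5597/λ_GX5733 = 320/1180 = 0.2712.
Then L ∝ R²T⁴ gives L_GX5733/L_GX5597 = (0.200)² × (0.2712)⁴ = 0.04000 × 0.005408 = 2.163×10^-4.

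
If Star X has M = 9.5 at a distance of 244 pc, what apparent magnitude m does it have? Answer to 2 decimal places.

16.44

m = M + 5 log₁₀(d/10 pc) = 9.5 + 5 log₁₀(244/10)
  = 9.5 + 5 × 1.387 = 9.5 + 6.94 = 16.44.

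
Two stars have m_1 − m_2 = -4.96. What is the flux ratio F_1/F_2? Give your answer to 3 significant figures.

96.4

F_1/F_2 = 10^(−(m_1 − m_2)/2.5) = 10^(4.96/2.5) = 10^1.984 = 96.38.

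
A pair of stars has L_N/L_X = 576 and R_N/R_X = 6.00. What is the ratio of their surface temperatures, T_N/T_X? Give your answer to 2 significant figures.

2.0

L ∝ R²T⁴ gives T ∝ (L/R²)^(1/4), so
T_N/T_X = (576 / 6.00²)^(1/4) = (16.00)^(1/4) = 2.000.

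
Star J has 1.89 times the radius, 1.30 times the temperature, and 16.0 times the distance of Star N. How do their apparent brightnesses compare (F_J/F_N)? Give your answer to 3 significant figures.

L_J/L_N = (R_J/R_N)²(T_J/T_N)⁴ = (1.89)² × (1.30)⁴ = 10.20.
F_J/F_N = (L_J/L_N)/(d_J/d_N)² = 10.20 / (16.0)² = 0.03985.

0.0399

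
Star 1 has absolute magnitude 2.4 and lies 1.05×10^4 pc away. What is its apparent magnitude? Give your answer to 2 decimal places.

17.51

m = M + 5 log₁₀(d/10 pc) = 2.4 + 5 log₁₀(1.05×10^4/10)
  = 2.4 + 5 × 3.021 = 2.4 + 15.11 = 17.51.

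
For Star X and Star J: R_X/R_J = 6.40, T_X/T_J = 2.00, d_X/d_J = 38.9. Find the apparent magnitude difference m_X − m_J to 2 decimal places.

L_X/L_J = (6.40)²(2.00)⁴ = 655.4.
F_X/F_J = (L_X/L_J)/(d_X/d_J)² = 655.4/1513 = 0.4331.
m_X − m_J = −2.5 log₁₀(0.4331) = 0.91.

0.91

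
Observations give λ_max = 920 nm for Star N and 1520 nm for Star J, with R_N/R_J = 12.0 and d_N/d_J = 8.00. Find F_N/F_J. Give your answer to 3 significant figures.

16.8

Wien's law: T_N/T_J = λ_J/λ_N = 1520/920 = 1.652.
L_N/L_J = (R_N/R_J)²(T_N/T_J)⁴ = (12.0)²(1.652)⁴ = 1073.
F_N/F_J = (L_N/L_J)/(d_N/d_J)² = 1073/(8.00)² = 16.77.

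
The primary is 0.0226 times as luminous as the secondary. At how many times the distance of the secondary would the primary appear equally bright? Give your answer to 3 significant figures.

0.150

Equal flux requires L_p/d_p² = L_s/d_s², so d_p/d_s = √(L_p/L_s)
= √(0.0226) = 0.1503.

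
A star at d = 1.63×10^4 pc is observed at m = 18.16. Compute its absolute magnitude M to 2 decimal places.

M = m − 5 log₁₀(d/10 pc) = 18.16 − 5 log₁₀(1.63×10^4/10)
  = 18.16 − 5 × 3.212 = 18.16 − 16.06 = 2.10.

2.10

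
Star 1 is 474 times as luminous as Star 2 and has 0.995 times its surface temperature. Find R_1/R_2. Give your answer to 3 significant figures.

22.0

L ∝ R²T⁴ gives R ∝ √L / T², so
R_1/R_2 = √(474) / (0.995)² = 21.77 / 0.9900 = 21.99.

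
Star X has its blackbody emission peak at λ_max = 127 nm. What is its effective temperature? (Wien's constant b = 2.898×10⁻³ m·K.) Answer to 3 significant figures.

2.28×10^4 K

T = b/λ_max = 2.898×10⁻³ / (127×10⁻⁹) = 2.282×10^4 K.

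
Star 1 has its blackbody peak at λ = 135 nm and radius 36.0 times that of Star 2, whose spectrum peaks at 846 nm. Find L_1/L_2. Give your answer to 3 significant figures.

2.00×10^6

Wien's law gives T ∝ 1/λ_max, so T_1/T_2 = λ_2/λ_1 = 846/135 = 6.267.
Then L ∝ R²T⁴ gives L_1/L_2 = (36.0)² × (6.267)⁴ = 1296 × 1542 = 1.999×10^6.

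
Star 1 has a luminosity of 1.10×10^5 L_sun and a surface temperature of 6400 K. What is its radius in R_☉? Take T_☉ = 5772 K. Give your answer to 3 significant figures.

270 R_☉

R/R_☉ = √(L/L_☉) / (T/T_☉)² = √(1.10×10^5) / (1.109)²
       = 331.7 / 1.229 = 269.8.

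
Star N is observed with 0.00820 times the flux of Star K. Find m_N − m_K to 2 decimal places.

5.22

m_N − m_K = −2.5 log₁₀(F_N/F_K) = −2.5 log₁₀(0.00820) = −2.5 × (-2.086) = 5.215.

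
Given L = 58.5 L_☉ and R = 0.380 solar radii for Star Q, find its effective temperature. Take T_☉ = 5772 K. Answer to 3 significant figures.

2.59×10^4 K

T/T_☉ = (L/L_☉)^(1/4) / (R/R_☉)^(1/2)
T = 5772 × (58.5)^(1/4) / √(0.380) = 5772 × 2.766 / 0.6164 = 2.590×10^4 K.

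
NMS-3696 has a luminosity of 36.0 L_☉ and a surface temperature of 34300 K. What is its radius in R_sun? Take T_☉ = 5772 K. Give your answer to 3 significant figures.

R/R_☉ = √(L/L_☉) / (T/T_☉)² = √(36.0) / (5.942)²
       = 6.000 / 35.31 = 0.1699.

0.170 R_sun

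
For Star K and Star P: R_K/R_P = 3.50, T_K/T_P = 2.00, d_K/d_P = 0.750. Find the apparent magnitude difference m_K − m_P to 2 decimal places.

-6.36

L_K/L_P = (3.50)²(2.00)⁴ = 196.0.
F_K/F_P = (L_K/L_P)/(d_K/d_P)² = 196.0/0.5625 = 348.4.
m_K − m_P = −2.5 log₁₀(348.4) = -6.36.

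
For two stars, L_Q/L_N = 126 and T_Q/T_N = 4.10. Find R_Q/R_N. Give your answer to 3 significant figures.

L ∝ R²T⁴ gives R ∝ √L / T², so
R_Q/R_N = √(126) / (4.10)² = 11.22 / 16.81 = 0.6678.

0.668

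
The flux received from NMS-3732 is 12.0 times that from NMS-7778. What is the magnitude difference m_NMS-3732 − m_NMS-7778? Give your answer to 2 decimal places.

-2.70

m_NMS-3732 − m_NMS-7778 = −2.5 log₁₀(F_NMS-3732/F_NMS-7778) = −2.5 log₁₀(12.0) = −2.5 × (1.079) = -2.698.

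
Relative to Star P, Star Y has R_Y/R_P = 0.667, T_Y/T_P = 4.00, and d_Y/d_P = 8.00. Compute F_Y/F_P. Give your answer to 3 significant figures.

1.78

L_Y/L_P = (R_Y/R_P)²(T_Y/T_P)⁴ = (0.667)² × (4.00)⁴ = 113.9.
F_Y/F_P = (L_Y/L_P)/(d_Y/d_P)² = 113.9 / (8.00)² = 1.780.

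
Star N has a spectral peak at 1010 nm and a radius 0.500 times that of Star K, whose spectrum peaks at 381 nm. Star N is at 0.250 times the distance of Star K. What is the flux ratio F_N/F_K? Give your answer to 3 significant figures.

0.0810

Wien's law: T_N/T_K = λ_K/λ_N = 381/1010 = 0.3772.
L_N/L_K = (R_N/R_K)²(T_N/T_K)⁴ = (0.500)²(0.3772)⁴ = 0.005062.
F_N/F_K = (L_N/L_K)/(d_N/d_K)² = 0.005062/(0.250)² = 0.08100.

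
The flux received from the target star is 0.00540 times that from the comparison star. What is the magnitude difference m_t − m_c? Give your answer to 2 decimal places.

5.67

m_t − m_c = −2.5 log₁₀(F_t/F_c) = −2.5 log₁₀(0.00540) = −2.5 × (-2.268) = 5.669.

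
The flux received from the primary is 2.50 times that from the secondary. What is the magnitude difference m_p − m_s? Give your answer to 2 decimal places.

m_p − m_s = −2.5 log₁₀(F_p/F_s) = −2.5 log₁₀(2.50) = −2.5 × (0.398) = -0.995.

-0.99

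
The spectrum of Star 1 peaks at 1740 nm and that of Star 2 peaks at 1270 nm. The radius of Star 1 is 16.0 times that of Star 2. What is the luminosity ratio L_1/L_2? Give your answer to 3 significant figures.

72.7

Wien's law gives T ∝ 1/λ_max, so T_1/T_2 = λ_2/λ_1 = 1270/1740 = 0.7299.
Then L ∝ R²T⁴ gives L_1/L_2 = (16.0)² × (0.7299)⁴ = 256.0 × 0.2838 = 72.65.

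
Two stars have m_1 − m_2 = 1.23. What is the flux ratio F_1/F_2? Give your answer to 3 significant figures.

0.322

F_1/F_2 = 10^(−(m_1 − m_2)/2.5) = 10^(-1.23/2.5) = 10^-0.492 = 0.3221.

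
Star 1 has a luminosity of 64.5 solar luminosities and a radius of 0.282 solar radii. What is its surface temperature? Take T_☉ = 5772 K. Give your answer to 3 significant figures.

3.08×10^4 K

T/T_☉ = (L/L_☉)^(1/4) / (R/R_☉)^(1/2)
T = 5772 × (64.5)^(1/4) / √(0.282) = 5772 × 2.834 / 0.5310 = 3.080×10^4 K.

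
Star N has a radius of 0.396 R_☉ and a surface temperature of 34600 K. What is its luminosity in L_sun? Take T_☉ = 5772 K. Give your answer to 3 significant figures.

202 L_sun

L/L_☉ = (R/R_☉)² (T/T_☉)⁴ = (0.396)² × (34600/5772)⁴
       = 0.1568 × (5.994)⁴ = 0.1568 × 1291 = 202.5.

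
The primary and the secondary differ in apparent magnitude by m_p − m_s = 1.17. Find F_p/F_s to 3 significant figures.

F_p/F_s = 10^(−(m_p − m_s)/2.5) = 10^(-1.17/2.5) = 10^-0.468 = 0.3404.

0.340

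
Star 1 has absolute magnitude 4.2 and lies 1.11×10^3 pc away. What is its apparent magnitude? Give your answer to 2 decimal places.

14.43

m = M + 5 log₁₀(d/10 pc) = 4.2 + 5 log₁₀(1.11×10^3/10)
  = 4.2 + 5 × 2.045 = 4.2 + 10.23 = 14.43.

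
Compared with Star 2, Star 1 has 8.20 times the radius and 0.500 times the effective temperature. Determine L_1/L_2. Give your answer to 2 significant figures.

4.2

From the Stefan–Boltzmann law, L ∝ R²T⁴, so
L_1/L_2 = (R_1/R_2)² (T_1/T_2)⁴ = (8.20)² × (0.500)⁴ = 67.24 × 0.06250 = 4.202.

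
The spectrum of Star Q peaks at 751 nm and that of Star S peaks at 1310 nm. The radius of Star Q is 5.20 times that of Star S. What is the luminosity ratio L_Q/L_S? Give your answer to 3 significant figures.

250

Wien's law gives T ∝ 1/λ_max, so T_Q/T_S = λ_S/λ_Q = 1310/751 = 1.744.
Then L ∝ R²T⁴ gives L_Q/L_S = (5.20)² × (1.744)⁴ = 27.04 × 9.258 = 250.3.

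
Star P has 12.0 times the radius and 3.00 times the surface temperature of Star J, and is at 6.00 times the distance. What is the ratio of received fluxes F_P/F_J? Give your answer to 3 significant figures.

L_P/L_J = (R_P/R_J)²(T_P/T_J)⁴ = (12.0)² × (3.00)⁴ = 1.166×10^4.
F_P/F_J = (L_P/L_J)/(d_P/d_J)² = 1.166×10^4 / (6.00)² = 324.0.

324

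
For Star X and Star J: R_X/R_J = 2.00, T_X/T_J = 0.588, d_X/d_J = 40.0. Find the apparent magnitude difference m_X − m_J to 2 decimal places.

L_X/L_J = (2.00)²(0.588)⁴ = 0.4782.
F_X/F_J = (L_X/L_J)/(d_X/d_J)² = 0.4782/1600 = 2.988×10^-4.
m_X − m_J = −2.5 log₁₀(2.988×10^-4) = 8.81.

8.81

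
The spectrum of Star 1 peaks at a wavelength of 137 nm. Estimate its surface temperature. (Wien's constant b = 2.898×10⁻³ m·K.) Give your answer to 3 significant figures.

2.12×10^4 K

T = b/λ_max = 2.898×10⁻³ / (137×10⁻⁹) = 2.115×10^4 K.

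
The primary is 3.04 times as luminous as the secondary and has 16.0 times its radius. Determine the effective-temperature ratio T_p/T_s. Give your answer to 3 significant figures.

0.330

L ∝ R²T⁴ gives T ∝ (L/R²)^(1/4), so
T_p/T_s = (3.04 / 16.0²)^(1/4) = (0.01188)^(1/4) = 0.3301.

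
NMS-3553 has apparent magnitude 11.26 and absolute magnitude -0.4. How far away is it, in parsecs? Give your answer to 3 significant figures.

2.15×10^3 pc

m − M = 5 log₁₀(d/10 pc)
11.26 − (-0.4) = 11.66 = 5 log₁₀(d/10)
d = 10 × 10^(11.66/5) = 10 × 10^2.332 = 2148 pc.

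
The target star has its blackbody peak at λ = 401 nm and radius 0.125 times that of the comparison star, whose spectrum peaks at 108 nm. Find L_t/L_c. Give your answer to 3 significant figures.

Wien's law gives T ∝ 1/λ_max, so T_t/T_c = λ_c/λ_t = 108/401 = 0.2693.
Then L ∝ R²T⁴ gives L_t/L_c = (0.125)² × (0.2693)⁴ = 0.01562 × 0.005262 = 8.221×10^-5.

8.22×10^-5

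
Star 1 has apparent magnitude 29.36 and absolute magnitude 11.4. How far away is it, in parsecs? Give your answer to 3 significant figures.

m − M = 5 log₁₀(d/10 pc)
29.36 − (11.4) = 17.96 = 5 log₁₀(d/10)
d = 10 × 10^(17.96/5) = 10 × 10^3.592 = 3.908×10^4 pc.

3.91×10^4 pc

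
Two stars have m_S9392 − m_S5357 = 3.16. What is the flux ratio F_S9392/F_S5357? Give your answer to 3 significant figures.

0.0545

F_S9392/F_S5357 = 10^(−(m_S9392 − m_S5357)/2.5) = 10^(-3.16/2.5) = 10^-1.264 = 0.05445.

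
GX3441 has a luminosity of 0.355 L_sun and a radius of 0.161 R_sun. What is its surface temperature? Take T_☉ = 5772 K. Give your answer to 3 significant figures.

T/T_☉ = (L/L_☉)^(1/4) / (R/R_☉)^(1/2)
T = 5772 × (0.355)^(1/4) / √(0.161) = 5772 × 0.7719 / 0.4012 = 1.110×10^4 K.

1.11×10^4 K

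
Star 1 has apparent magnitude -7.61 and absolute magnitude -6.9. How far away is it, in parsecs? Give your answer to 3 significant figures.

7.21 pc

m − M = 5 log₁₀(d/10 pc)
-7.61 − (-6.9) = -0.71 = 5 log₁₀(d/10)
d = 10 × 10^(-0.71/5) = 10 × 10^-0.142 = 7.211 pc.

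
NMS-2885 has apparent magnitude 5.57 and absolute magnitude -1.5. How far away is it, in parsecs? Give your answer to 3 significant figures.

259 pc

m − M = 5 log₁₀(d/10 pc)
5.57 − (-1.5) = 7.07 = 5 log₁₀(d/10)
d = 10 × 10^(7.07/5) = 10 × 10^1.414 = 259.4 pc.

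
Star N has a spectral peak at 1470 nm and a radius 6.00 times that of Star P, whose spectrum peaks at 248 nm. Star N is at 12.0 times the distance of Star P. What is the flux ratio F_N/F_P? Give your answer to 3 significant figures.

Wien's law: T_N/T_P = λ_P/λ_N = 248/1470 = 0.1687.
L_N/L_P = (R_N/R_P)²(T_N/T_P)⁴ = (6.00)²(0.1687)⁴ = 0.02916.
F_N/F_P = (L_N/L_P)/(d_N/d_P)² = 0.02916/(12.0)² = 2.025×10^-4.

2.03×10^-4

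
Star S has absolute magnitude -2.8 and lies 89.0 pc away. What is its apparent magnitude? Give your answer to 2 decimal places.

m = M + 5 log₁₀(d/10 pc) = -2.8 + 5 log₁₀(89.0/10)
  = -2.8 + 5 × 0.949 = -2.8 + 4.75 = 1.95.

1.95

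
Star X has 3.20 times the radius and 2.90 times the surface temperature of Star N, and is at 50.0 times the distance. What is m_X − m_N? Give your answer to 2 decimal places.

L_X/L_N = (3.20)²(2.90)⁴ = 724.3.
F_X/F_N = (L_X/L_N)/(d_X/d_N)² = 724.3/2500 = 0.2897.
m_X − m_N = −2.5 log₁₀(0.2897) = 1.35.

1.35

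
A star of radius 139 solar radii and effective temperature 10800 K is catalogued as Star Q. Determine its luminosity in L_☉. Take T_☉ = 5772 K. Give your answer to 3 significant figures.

2.37×10^5 L_☉

L/L_☉ = (R/R_☉)² (T/T_☉)⁴ = (139)² × (10800/5772)⁴
       = 1.932×10^4 × (1.871)⁴ = 1.932×10^4 × 12.26 = 2.368×10^5.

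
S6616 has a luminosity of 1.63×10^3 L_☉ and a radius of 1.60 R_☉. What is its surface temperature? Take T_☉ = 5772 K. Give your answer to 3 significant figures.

2.90×10^4 K

T/T_☉ = (L/L_☉)^(1/4) / (R/R_☉)^(1/2)
T = 5772 × (1.63×10^3)^(1/4) / √(1.60) = 5772 × 6.354 / 1.265 = 2.899×10^4 K.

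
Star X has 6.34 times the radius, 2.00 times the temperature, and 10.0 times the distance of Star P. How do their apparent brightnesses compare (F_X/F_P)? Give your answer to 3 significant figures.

L_X/L_P = (R_X/R_P)²(T_X/T_P)⁴ = (6.34)² × (2.00)⁴ = 643.1.
F_X/F_P = (L_X/L_P)/(d_X/d_P)² = 643.1 / (10.0)² = 6.431.

6.43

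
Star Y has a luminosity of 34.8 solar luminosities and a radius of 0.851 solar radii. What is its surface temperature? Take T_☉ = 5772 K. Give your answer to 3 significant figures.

1.52×10^4 K

T/T_☉ = (L/L_☉)^(1/4) / (R/R_☉)^(1/2)
T = 5772 × (34.8)^(1/4) / √(0.851) = 5772 × 2.429 / 0.9225 = 1.520×10^4 K.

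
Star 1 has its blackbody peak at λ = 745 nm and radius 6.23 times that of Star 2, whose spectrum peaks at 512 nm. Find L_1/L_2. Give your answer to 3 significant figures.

8.66

Wien's law gives T ∝ 1/λ_max, so T_1/T_2 = λ_2/λ_1 = 512/745 = 0.6872.
Then L ∝ R²T⁴ gives L_1/L_2 = (6.23)² × (0.6872)⁴ = 38.81 × 0.2231 = 8.658.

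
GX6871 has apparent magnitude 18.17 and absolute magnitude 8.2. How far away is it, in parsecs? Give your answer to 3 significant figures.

986 pc

m − M = 5 log₁₀(d/10 pc)
18.17 − (8.2) = 9.97 = 5 log₁₀(d/10)
d = 10 × 10^(9.97/5) = 10 × 10^1.994 = 986.3 pc.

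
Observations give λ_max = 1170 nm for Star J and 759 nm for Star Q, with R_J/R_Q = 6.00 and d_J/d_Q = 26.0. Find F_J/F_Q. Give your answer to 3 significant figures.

Wien's law: T_J/T_Q = λ_Q/λ_J = 759/1170 = 0.6487.
L_J/L_Q = (R_J/R_Q)²(T_J/T_Q)⁴ = (6.00)²(0.6487)⁴ = 6.376.
F_J/F_Q = (L_J/L_Q)/(d_J/d_Q)² = 6.376/(26.0)² = 0.009431.

0.00943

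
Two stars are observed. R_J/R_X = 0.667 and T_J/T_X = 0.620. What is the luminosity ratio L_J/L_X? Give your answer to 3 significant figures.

0.0657

From the Stefan–Boltzmann law, L ∝ R²T⁴, so
L_J/L_X = (R_J/R_X)² (T_J/T_X)⁴ = (0.667)² × (0.620)⁴ = 0.4449 × 0.1478 = 0.06574.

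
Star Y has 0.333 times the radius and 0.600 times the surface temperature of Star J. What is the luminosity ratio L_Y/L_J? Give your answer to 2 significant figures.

0.014

From the Stefan–Boltzmann law, L ∝ R²T⁴, so
L_Y/L_J = (R_Y/R_J)² (T_Y/T_J)⁴ = (0.333)² × (0.600)⁴ = 0.1109 × 0.1296 = 0.01437.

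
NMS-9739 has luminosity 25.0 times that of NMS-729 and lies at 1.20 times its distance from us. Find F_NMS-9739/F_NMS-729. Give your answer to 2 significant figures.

17

F = L/(4πd²), so F_NMS-9739/F_NMS-729 = (L_NMS-9739/L_NMS-729) / (d_NMS-9739/d_NMS-729)²
= 25.0 / (1.20)² = 25.0 / 1.440 = 17.36.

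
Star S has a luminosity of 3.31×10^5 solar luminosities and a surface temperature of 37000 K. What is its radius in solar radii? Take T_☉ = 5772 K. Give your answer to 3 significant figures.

R/R_☉ = √(L/L_☉) / (T/T_☉)² = √(3.31×10^5) / (6.410)²
       = 575.3 / 41.09 = 14.00.

14.0 solar radii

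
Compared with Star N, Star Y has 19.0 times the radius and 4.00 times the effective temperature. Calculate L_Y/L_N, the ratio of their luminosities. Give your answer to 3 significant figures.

From the Stefan–Boltzmann law, L ∝ R²T⁴, so
L_Y/L_N = (R_Y/R_N)² (T_Y/T_N)⁴ = (19.0)² × (4.00)⁴ = 361.0 × 256.0 = 9.242×10^4.

9.24×10^4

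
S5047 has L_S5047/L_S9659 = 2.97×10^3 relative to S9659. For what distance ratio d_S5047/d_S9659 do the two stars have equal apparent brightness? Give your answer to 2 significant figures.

54

Equal flux requires L_S5047/d_S5047² = L_S9659/d_S9659², so d_S5047/d_S9659 = √(L_S5047/L_S9659)
= √(2.97×10^3) = 54.50.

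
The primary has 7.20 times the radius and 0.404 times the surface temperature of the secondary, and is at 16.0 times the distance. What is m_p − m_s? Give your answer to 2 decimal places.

L_p/L_s = (7.20)²(0.404)⁴ = 1.381.
F_p/F_s = (L_p/L_s)/(d_p/d_s)² = 1.381/256.0 = 0.005394.
m_p − m_s = −2.5 log₁₀(0.005394) = 5.67.

5.67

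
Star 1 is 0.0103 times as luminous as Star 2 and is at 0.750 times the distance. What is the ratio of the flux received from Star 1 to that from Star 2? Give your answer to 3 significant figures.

0.0183

F = L/(4πd²), so F_1/F_2 = (L_1/L_2) / (d_1/d_2)²
= 0.0103 / (0.750)² = 0.0103 / 0.5625 = 0.01831.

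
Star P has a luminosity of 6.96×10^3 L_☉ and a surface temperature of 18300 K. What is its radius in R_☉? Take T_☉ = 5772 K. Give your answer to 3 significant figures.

R/R_☉ = √(L/L_☉) / (T/T_☉)² = √(6.96×10^3) / (3.170)²
       = 83.43 / 10.05 = 8.300.

8.30 R_☉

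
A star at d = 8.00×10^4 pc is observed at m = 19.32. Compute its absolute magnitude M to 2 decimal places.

M = m − 5 log₁₀(d/10 pc) = 19.32 − 5 log₁₀(8.00×10^4/10)
  = 19.32 − 5 × 3.903 = 19.32 − 19.52 = -0.20.

-0.20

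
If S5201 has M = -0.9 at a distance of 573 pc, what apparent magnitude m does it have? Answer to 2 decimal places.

7.89

m = M + 5 log₁₀(d/10 pc) = -0.9 + 5 log₁₀(573/10)
  = -0.9 + 5 × 1.758 = -0.9 + 8.79 = 7.89.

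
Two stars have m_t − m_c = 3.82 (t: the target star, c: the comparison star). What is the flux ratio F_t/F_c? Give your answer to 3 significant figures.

F_t/F_c = 10^(−(m_t − m_c)/2.5) = 10^(-3.82/2.5) = 10^-1.528 = 0.02965.

0.0296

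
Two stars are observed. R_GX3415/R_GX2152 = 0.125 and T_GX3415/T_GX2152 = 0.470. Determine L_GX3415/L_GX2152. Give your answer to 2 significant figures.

7.6×10^-4

From the Stefan–Boltzmann law, L ∝ R²T⁴, so
L_GX3415/L_GX2152 = (R_GX3415/R_GX2152)² (T_GX3415/T_GX2152)⁴ = (0.125)² × (0.470)⁴ = 0.01562 × 0.04880 = 7.625×10^-4.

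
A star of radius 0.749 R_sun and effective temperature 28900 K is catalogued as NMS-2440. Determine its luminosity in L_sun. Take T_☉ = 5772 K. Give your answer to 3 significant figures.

L/L_☉ = (R/R_☉)² (T/T_☉)⁴ = (0.749)² × (28900/5772)⁴
       = 0.5610 × (5.007)⁴ = 0.5610 × 628.5 = 352.6.

353 L_sun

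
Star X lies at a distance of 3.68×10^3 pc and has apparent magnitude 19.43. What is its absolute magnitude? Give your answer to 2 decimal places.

6.60

M = m − 5 log₁₀(d/10 pc) = 19.43 − 5 log₁₀(3.68×10^3/10)
  = 19.43 − 5 × 2.566 = 19.43 − 12.83 = 6.60.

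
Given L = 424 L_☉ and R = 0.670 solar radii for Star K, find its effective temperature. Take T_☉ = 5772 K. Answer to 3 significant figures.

3.20×10^4 K

T/T_☉ = (L/L_☉)^(1/4) / (R/R_☉)^(1/2)
T = 5772 × (424)^(1/4) / √(0.670) = 5772 × 4.538 / 0.8185 = 3.200×10^4 K.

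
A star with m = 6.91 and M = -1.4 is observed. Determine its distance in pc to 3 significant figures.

m − M = 5 log₁₀(d/10 pc)
6.91 − (-1.4) = 8.31 = 5 log₁₀(d/10)
d = 10 × 10^(8.31/5) = 10 × 10^1.662 = 459.2 pc.

459 pc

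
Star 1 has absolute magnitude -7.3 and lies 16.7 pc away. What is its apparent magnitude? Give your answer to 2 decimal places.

m = M + 5 log₁₀(d/10 pc) = -7.3 + 5 log₁₀(16.7/10)
  = -7.3 + 5 × 0.223 = -7.3 + 1.11 = -6.19.

-6.19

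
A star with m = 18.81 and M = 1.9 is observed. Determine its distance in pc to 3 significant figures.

m − M = 5 log₁₀(d/10 pc)
18.81 − (1.9) = 16.91 = 5 log₁₀(d/10)
d = 10 × 10^(16.91/5) = 10 × 10^3.382 = 2.410×10^4 pc.

2.41×10^4 pc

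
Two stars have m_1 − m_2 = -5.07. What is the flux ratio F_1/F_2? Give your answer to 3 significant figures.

107

F_1/F_2 = 10^(−(m_1 − m_2)/2.5) = 10^(5.07/2.5) = 10^2.028 = 106.7.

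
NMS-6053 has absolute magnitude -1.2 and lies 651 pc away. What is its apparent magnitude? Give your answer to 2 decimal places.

m = M + 5 log₁₀(d/10 pc) = -1.2 + 5 log₁₀(651/10)
  = -1.2 + 5 × 1.814 = -1.2 + 9.07 = 7.87.

7.87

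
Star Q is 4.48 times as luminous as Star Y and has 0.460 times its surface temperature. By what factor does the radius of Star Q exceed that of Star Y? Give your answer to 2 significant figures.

10

L ∝ R²T⁴ gives R ∝ √L / T², so
R_Q/R_Y = √(4.48) / (0.460)² = 2.117 / 0.2116 = 10.00.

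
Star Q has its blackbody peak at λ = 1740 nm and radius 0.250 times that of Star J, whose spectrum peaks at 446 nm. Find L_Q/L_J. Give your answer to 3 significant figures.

Wien's law gives T ∝ 1/λ_max, so T_Q/T_J = λ_J/λ_Q = 446/1740 = 0.2563.
Then L ∝ R²T⁴ gives L_Q/L_J = (0.250)² × (0.2563)⁴ = 0.06250 × 0.004317 = 2.698×10^-4.

2.70×10^-4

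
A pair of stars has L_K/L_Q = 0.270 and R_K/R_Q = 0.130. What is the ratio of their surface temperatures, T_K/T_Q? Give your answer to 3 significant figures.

L ∝ R²T⁴ gives T ∝ (L/R²)^(1/4), so
T_K/T_Q = (0.270 / 0.130²)^(1/4) = (15.98)^(1/4) = 1.999.

2.00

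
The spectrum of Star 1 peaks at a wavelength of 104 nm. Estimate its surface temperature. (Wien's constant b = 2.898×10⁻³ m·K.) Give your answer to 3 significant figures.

2.79×10^4 K

T = b/λ_max = 2.898×10⁻³ / (104×10⁻⁹) = 2.787×10^4 K.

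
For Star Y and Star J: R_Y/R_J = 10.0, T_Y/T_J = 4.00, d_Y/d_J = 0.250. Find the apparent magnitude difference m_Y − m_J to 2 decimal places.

-14.03

L_Y/L_J = (10.0)²(4.00)⁴ = 2.560×10^4.
F_Y/F_J = (L_Y/L_J)/(d_Y/d_J)² = 2.560×10^4/0.06250 = 4.096×10^5.
m_Y − m_J = −2.5 log₁₀(4.096×10^5) = -14.03.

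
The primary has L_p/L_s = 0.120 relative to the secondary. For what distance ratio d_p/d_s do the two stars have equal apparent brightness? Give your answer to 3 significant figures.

Equal flux requires L_p/d_p² = L_s/d_s², so d_p/d_s = √(L_p/L_s)
= √(0.120) = 0.3464.

0.346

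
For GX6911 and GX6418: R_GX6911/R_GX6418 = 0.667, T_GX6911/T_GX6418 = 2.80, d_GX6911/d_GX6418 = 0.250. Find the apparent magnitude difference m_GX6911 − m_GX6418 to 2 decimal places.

L_GX6911/L_GX6418 = (0.667)²(2.80)⁴ = 27.35.
F_GX6911/F_GX6418 = (L_GX6911/L_GX6418)/(d_GX6911/d_GX6418)² = 27.35/0.06250 = 437.5.
m_GX6911 − m_GX6418 = −2.5 log₁₀(437.5) = -6.60.

-6.60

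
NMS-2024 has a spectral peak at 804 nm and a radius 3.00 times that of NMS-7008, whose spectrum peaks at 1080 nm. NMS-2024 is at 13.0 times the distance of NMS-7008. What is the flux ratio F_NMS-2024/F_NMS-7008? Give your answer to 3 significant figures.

0.173

Wien's law: T_NMS-2024/T_NMS-7008 = λ_NMS-7008/λ_NMS-2024 = 1080/804 = 1.343.
L_NMS-2024/L_NMS-7008 = (R_NMS-2024/R_NMS-7008)²(T_NMS-2024/T_NMS-7008)⁴ = (3.00)²(1.343)⁴ = 29.30.
F_NMS-2024/F_NMS-7008 = (L_NMS-2024/L_NMS-7008)/(d_NMS-2024/d_NMS-7008)² = 29.30/(13.0)² = 0.1734.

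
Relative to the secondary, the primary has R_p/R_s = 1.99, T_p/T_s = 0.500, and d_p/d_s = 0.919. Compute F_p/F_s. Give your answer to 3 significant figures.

L_p/L_s = (R_p/R_s)²(T_p/T_s)⁴ = (1.99)² × (0.500)⁴ = 0.2475.
F_p/F_s = (L_p/L_s)/(d_p/d_s)² = 0.2475 / (0.919)² = 0.2931.

0.293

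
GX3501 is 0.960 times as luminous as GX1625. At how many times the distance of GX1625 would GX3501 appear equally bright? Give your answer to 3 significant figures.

0.980

Equal flux requires L_GX3501/d_GX3501² = L_GX1625/d_GX1625², so d_GX3501/d_GX1625 = √(L_GX3501/L_GX1625)
= √(0.960) = 0.9798.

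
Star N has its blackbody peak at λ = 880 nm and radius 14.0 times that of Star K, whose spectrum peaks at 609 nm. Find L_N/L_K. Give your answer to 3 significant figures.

Wien's law gives T ∝ 1/λ_max, so T_N/T_K = λ_K/λ_N = 609/880 = 0.6920.
Then L ∝ R²T⁴ gives L_N/L_K = (14.0)² × (0.6920)⁴ = 196.0 × 0.2294 = 44.96.

45.0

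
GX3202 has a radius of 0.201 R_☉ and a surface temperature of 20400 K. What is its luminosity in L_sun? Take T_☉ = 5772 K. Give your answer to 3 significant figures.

L/L_☉ = (R/R_☉)² (T/T_☉)⁴ = (0.201)² × (20400/5772)⁴
       = 0.04040 × (3.534)⁴ = 0.04040 × 156.0 = 6.304.

6.30 L_sun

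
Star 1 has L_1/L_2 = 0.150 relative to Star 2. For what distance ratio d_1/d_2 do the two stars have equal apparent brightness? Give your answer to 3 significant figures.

0.387

Equal flux requires L_1/d_1² = L_2/d_2², so d_1/d_2 = √(L_1/L_2)
= √(0.150) = 0.3873.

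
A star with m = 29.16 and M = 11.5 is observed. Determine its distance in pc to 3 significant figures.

m − M = 5 log₁₀(d/10 pc)
29.16 − (11.5) = 17.66 = 5 log₁₀(d/10)
d = 10 × 10^(17.66/5) = 10 × 10^3.532 = 3.404×10^4 pc.

3.40×10^4 pc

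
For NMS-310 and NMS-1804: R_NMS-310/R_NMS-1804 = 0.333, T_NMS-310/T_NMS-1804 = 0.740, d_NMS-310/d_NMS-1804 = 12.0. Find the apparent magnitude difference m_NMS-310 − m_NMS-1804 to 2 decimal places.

L_NMS-310/L_NMS-1804 = (0.333)²(0.740)⁴ = 0.03325.
F_NMS-310/F_NMS-1804 = (L_NMS-310/L_NMS-1804)/(d_NMS-310/d_NMS-1804)² = 0.03325/144.0 = 2.309×10^-4.
m_NMS-310 − m_NMS-1804 = −2.5 log₁₀(2.309×10^-4) = 9.09.

9.09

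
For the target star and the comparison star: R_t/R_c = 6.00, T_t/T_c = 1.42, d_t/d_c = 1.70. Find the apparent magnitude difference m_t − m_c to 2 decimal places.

-4.26

L_t/L_c = (6.00)²(1.42)⁴ = 146.4.
F_t/F_c = (L_t/L_c)/(d_t/d_c)² = 146.4/2.890 = 50.65.
m_t − m_c = −2.5 log₁₀(50.65) = -4.26.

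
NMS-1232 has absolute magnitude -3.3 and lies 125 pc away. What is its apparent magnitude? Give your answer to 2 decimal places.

2.18

m = M + 5 log₁₀(d/10 pc) = -3.3 + 5 log₁₀(125/10)
  = -3.3 + 5 × 1.097 = -3.3 + 5.48 = 2.18.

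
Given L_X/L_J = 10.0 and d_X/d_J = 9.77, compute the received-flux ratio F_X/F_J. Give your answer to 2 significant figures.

0.10

F = L/(4πd²), so F_X/F_J = (L_X/L_J) / (d_X/d_J)²
= 10.0 / (9.77)² = 10.0 / 95.45 = 0.1048.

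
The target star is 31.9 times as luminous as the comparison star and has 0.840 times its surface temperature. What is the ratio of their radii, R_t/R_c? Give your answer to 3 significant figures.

L ∝ R²T⁴ gives R ∝ √L / T², so
R_t/R_c = √(31.9) / (0.840)² = 5.648 / 0.7056 = 8.005.

8.00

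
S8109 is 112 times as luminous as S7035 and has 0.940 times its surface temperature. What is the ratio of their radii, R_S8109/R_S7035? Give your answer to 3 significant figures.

12.0

L ∝ R²T⁴ gives R ∝ √L / T², so
R_S8109/R_S7035 = √(112) / (0.940)² = 10.58 / 0.8836 = 11.98.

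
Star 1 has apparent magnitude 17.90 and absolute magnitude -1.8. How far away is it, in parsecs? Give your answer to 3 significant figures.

8.71×10^4 pc

m − M = 5 log₁₀(d/10 pc)
17.90 − (-1.8) = 19.70 = 5 log₁₀(d/10)
d = 10 × 10^(19.70/5) = 10 × 10^3.940 = 8.710×10^4 pc.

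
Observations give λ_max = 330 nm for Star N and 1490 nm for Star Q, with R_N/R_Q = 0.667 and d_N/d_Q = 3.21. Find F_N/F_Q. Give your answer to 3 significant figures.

Wien's law: T_N/T_Q = λ_Q/λ_N = 1490/330 = 4.515.
L_N/L_Q = (R_N/R_Q)²(T_N/T_Q)⁴ = (0.667)²(4.515)⁴ = 184.9.
F_N/F_Q = (L_N/L_Q)/(d_N/d_Q)² = 184.9/(3.21)² = 17.94.

17.9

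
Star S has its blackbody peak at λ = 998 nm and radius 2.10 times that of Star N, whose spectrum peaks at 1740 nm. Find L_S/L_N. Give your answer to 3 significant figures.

Wien's law gives T ∝ 1/λ_max, so T_S/T_N = λ_N/λ_S = 1740/998 = 1.743.
Then L ∝ R²T⁴ gives L_S/L_N = (2.10)² × (1.743)⁴ = 4.410 × 9.240 = 40.75.

40.7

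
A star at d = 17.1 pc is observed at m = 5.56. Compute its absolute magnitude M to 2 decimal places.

M = m − 5 log₁₀(d/10 pc) = 5.56 − 5 log₁₀(17.1/10)
  = 5.56 − 5 × 0.233 = 5.56 − 1.16 = 4.40.

4.40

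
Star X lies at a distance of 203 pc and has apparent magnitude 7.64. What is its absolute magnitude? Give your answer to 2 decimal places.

M = m − 5 log₁₀(d/10 pc) = 7.64 − 5 log₁₀(203/10)
  = 7.64 − 5 × 1.307 = 7.64 − 6.54 = 1.10.

1.10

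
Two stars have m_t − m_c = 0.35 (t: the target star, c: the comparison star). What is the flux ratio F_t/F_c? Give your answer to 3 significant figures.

0.724

F_t/F_c = 10^(−(m_t − m_c)/2.5) = 10^(-0.35/2.5) = 10^-0.140 = 0.7244.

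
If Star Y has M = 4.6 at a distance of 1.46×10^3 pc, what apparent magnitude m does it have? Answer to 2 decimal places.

m = M + 5 log₁₀(d/10 pc) = 4.6 + 5 log₁₀(1.46×10^3/10)
  = 4.6 + 5 × 2.164 = 4.6 + 10.82 = 15.42.

15.42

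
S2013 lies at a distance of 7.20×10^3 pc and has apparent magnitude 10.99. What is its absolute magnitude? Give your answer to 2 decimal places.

M = m − 5 log₁₀(d/10 pc) = 10.99 − 5 log₁₀(7.20×10^3/10)
  = 10.99 − 5 × 2.857 = 10.99 − 14.29 = -3.30.

-3.30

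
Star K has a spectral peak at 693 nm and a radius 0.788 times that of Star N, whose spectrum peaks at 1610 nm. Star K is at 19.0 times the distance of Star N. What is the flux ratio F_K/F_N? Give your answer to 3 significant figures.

Wien's law: T_K/T_N = λ_N/λ_K = 1610/693 = 2.323.
L_K/L_N = (R_K/R_N)²(T_K/T_N)⁴ = (0.788)²(2.323)⁴ = 18.09.
F_K/F_N = (L_K/L_N)/(d_K/d_N)² = 18.09/(19.0)² = 0.05011.

0.0501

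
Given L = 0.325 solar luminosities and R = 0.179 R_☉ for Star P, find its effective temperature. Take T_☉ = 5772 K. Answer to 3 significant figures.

1.03×10^4 K

T/T_☉ = (L/L_☉)^(1/4) / (R/R_☉)^(1/2)
T = 5772 × (0.325)^(1/4) / √(0.179) = 5772 × 0.7550 / 0.4231 = 1.030×10^4 K.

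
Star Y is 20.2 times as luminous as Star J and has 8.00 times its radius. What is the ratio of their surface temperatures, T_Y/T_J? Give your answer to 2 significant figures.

0.75

L ∝ R²T⁴ gives T ∝ (L/R²)^(1/4), so
T_Y/T_J = (20.2 / 8.00²)^(1/4) = (0.3156)^(1/4) = 0.7495.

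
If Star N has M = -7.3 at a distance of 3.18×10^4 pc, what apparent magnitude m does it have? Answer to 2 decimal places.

10.21

m = M + 5 log₁₀(d/10 pc) = -7.3 + 5 log₁₀(3.18×10^4/10)
  = -7.3 + 5 × 3.502 = -7.3 + 17.51 = 10.21.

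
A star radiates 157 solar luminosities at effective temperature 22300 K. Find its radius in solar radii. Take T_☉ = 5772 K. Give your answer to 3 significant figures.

0.839 solar radii

R/R_☉ = √(L/L_☉) / (T/T_☉)² = √(157) / (3.863)²
       = 12.53 / 14.93 = 0.8394.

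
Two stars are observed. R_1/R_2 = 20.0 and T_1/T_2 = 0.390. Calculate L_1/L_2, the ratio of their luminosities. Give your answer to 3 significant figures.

9.25

From the Stefan–Boltzmann law, L ∝ R²T⁴, so
L_1/L_2 = (R_1/R_2)² (T_1/T_2)⁴ = (20.0)² × (0.390)⁴ = 400.0 × 0.02313 = 9.254.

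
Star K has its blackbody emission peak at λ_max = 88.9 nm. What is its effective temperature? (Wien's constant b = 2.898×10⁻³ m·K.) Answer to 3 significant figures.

T = b/λ_max = 2.898×10⁻³ / (88.9×10⁻⁹) = 3.260×10^4 K.

3.26×10^4 K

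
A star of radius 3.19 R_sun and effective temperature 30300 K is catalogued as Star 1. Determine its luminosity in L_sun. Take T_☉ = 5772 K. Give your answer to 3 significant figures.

7.73×10^3 L_sun

L/L_☉ = (R/R_☉)² (T/T_☉)⁴ = (3.19)² × (30300/5772)⁴
       = 10.18 × (5.249)⁴ = 10.18 × 759.4 = 7728.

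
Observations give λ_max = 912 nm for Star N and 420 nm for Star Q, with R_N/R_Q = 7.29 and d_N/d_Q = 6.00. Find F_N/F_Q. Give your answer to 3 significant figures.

Wien's law: T_N/T_Q = λ_Q/λ_N = 420/912 = 0.4605.
L_N/L_Q = (R_N/R_Q)²(T_N/T_Q)⁴ = (7.29)²(0.4605)⁴ = 2.390.
F_N/F_Q = (L_N/L_Q)/(d_N/d_Q)² = 2.390/(6.00)² = 0.06640.

0.0664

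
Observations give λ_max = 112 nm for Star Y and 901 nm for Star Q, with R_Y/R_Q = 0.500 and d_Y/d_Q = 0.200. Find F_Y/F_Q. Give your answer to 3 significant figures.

Wien's law: T_Y/T_Q = λ_Q/λ_Y = 901/112 = 8.045.
L_Y/L_Q = (R_Y/R_Q)²(T_Y/T_Q)⁴ = (0.500)²(8.045)⁴ = 1047.
F_Y/F_Q = (L_Y/L_Q)/(d_Y/d_Q)² = 1047/(0.200)² = 2.618×10^4.

2.62×10^4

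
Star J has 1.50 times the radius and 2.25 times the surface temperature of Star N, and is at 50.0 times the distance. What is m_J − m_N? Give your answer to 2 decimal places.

L_J/L_N = (1.50)²(2.25)⁴ = 57.67.
F_J/F_N = (L_J/L_N)/(d_J/d_N)² = 57.67/2500 = 0.02307.
m_J − m_N = −2.5 log₁₀(0.02307) = 4.09.

4.09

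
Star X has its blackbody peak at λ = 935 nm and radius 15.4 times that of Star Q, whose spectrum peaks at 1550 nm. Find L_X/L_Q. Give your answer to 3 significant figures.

1.79×10^3

Wien's law gives T ∝ 1/λ_max, so T_X/T_Q = λ_Q/λ_X = 1550/935 = 1.658.
Then L ∝ R²T⁴ gives L_X/L_Q = (15.4)² × (1.658)⁴ = 237.2 × 7.552 = 1791.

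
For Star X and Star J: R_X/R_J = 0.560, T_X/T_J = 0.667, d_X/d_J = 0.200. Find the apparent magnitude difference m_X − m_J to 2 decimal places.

-0.48

L_X/L_J = (0.560)²(0.667)⁴ = 0.06207.
F_X/F_J = (L_X/L_J)/(d_X/d_J)² = 0.06207/0.04000 = 1.552.
m_X − m_J = −2.5 log₁₀(1.552) = -0.48.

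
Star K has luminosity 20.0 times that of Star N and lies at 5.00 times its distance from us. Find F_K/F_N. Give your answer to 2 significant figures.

0.80

F = L/(4πd²), so F_K/F_N = (L_K/L_N) / (d_K/d_N)²
= 20.0 / (5.00)² = 20.0 / 25.00 = 0.8000.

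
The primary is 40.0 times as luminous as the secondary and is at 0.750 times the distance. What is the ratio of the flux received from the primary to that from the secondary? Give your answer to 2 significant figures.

F = L/(4πd²), so F_p/F_s = (L_p/L_s) / (d_p/d_s)²
= 40.0 / (0.750)² = 40.0 / 0.5625 = 71.11.

71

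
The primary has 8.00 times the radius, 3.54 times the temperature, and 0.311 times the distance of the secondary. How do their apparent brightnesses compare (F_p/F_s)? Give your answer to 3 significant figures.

1.04×10^5

L_p/L_s = (R_p/R_s)²(T_p/T_s)⁴ = (8.00)² × (3.54)⁴ = 1.005×10^4.
F_p/F_s = (L_p/L_s)/(d_p/d_s)² = 1.005×10^4 / (0.311)² = 1.039×10^5.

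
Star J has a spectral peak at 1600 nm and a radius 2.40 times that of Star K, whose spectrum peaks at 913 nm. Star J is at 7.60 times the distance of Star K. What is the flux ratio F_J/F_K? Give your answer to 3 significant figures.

Wien's law: T_J/T_K = λ_K/λ_J = 913/1600 = 0.5706.
L_J/L_K = (R_J/R_K)²(T_J/T_K)⁴ = (2.40)²(0.5706)⁴ = 0.6107.
F_J/F_K = (L_J/L_K)/(d_J/d_K)² = 0.6107/(7.60)² = 0.01057.

0.0106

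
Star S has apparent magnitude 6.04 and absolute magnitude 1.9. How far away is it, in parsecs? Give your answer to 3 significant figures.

m − M = 5 log₁₀(d/10 pc)
6.04 − (1.9) = 4.14 = 5 log₁₀(d/10)
d = 10 × 10^(4.14/5) = 10 × 10^0.828 = 67.30 pc.

67.3 pc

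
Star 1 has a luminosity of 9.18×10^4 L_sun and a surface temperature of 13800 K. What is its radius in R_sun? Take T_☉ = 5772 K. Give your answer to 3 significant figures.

R/R_☉ = √(L/L_☉) / (T/T_☉)² = √(9.18×10^4) / (2.391)²
       = 303.0 / 5.716 = 53.00.

53.0 R_sun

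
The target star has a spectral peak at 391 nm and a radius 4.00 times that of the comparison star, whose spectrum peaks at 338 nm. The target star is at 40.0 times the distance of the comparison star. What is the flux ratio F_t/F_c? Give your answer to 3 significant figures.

Wien's law: T_t/T_c = λ_c/λ_t = 338/391 = 0.8645.
L_t/L_c = (R_t/R_c)²(T_t/T_c)⁴ = (4.00)²(0.8645)⁴ = 8.935.
F_t/F_c = (L_t/L_c)/(d_t/d_c)² = 8.935/(40.0)² = 0.005584.

0.00558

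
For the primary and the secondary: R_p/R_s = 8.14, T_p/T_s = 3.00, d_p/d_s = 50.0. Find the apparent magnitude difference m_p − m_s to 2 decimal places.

L_p/L_s = (8.14)²(3.00)⁴ = 5367.
F_p/F_s = (L_p/L_s)/(d_p/d_s)² = 5367/2500 = 2.147.
m_p − m_s = −2.5 log₁₀(2.147) = -0.83.

-0.83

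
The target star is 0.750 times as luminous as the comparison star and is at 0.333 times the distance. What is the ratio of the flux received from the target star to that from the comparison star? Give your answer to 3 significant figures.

6.76

F = L/(4πd²), so F_t/F_c = (L_t/L_c) / (d_t/d_c)²
= 0.750 / (0.333)² = 0.750 / 0.1109 = 6.764.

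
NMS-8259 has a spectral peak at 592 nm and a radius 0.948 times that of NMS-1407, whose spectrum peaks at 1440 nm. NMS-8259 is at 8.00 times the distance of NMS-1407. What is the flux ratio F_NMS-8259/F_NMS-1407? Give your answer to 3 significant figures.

Wien's law: T_NMS-8259/T_NMS-1407 = λ_NMS-1407/λ_NMS-8259 = 1440/592 = 2.432.
L_NMS-8259/L_NMS-1407 = (R_NMS-8259/R_NMS-1407)²(T_NMS-8259/T_NMS-1407)⁴ = (0.948)²(2.432)⁴ = 31.46.
F_NMS-8259/F_NMS-1407 = (L_NMS-8259/L_NMS-1407)/(d_NMS-8259/d_NMS-1407)² = 31.46/(8.00)² = 0.4916.

0.492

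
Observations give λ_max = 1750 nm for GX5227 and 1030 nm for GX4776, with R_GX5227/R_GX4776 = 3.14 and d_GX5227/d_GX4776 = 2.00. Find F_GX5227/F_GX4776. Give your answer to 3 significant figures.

Wien's law: T_GX5227/T_GX4776 = λ_GX4776/λ_GX5227 = 1030/1750 = 0.5886.
L_GX5227/L_GX4776 = (R_GX5227/R_GX4776)²(T_GX5227/T_GX4776)⁴ = (3.14)²(0.5886)⁴ = 1.183.
F_GX5227/F_GX4776 = (L_GX5227/L_GX4776)/(d_GX5227/d_GX4776)² = 1.183/(2.00)² = 0.2958.

0.296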